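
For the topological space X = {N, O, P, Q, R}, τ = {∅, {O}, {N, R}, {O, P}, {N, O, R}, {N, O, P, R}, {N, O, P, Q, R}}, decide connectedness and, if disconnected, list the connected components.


(X, τ) is connected.

Find clopen sets (U ∈ τ with X ∖ U ∈ τ):
  U = ∅, X ∖ U = {N, O, P, Q, R} — both open, so U is clopen.
  U = {N, O, P, Q, R}, X ∖ U = ∅ — both open, so U is clopen.
Only trivial clopens (∅ and X) exist, so (X, τ) is connected.
Compute connected components by grouping points that agree on all clopens:
  component: {N, O, P, Q, R}


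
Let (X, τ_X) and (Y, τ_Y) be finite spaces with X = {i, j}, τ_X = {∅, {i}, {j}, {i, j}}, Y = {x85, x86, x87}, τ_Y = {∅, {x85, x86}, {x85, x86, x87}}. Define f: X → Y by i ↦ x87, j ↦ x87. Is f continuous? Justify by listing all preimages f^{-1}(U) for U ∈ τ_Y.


f IS continuous.

Compute f^{-1}(U) for each U ∈ τ_Y:
  U = ∅: f^{-1}(U) = ∅ ∈ τ_X ✓.
  U = {x85, x86}: f^{-1}(U) = ∅ ∈ τ_X ✓.
  U = {x85, x86, x87}: f^{-1}(U) = {i, j} ∈ τ_X ✓.
Every preimage lies in τ_X, so f IS continuous.


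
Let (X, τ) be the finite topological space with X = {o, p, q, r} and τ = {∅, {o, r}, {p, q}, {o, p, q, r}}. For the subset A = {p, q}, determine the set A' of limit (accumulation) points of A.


A' = {p, q}

For each x ∈ X, list the open sets U ∈ τ with x ∈ U, then check whether U ∩ (A ∖ {x}) ≠ ∅ for every such U.
  x = o: open {o, r} ∋ x has {o, r} ∩ (A ∖ {o}) = ∅, so x is NOT a limit point.
  x = p: opens ∋ x are {p, q}, {o, p, q, r}; each meets A ∖ {p}, so x IS a limit point.
  x = q: opens ∋ x are {p, q}, {o, p, q, r}; each meets A ∖ {q}, so x IS a limit point.
  x = r: open {o, r} ∋ x has {o, r} ∩ (A ∖ {r}) = ∅, so x is NOT a limit point.
Collecting: A' = {p, q}.


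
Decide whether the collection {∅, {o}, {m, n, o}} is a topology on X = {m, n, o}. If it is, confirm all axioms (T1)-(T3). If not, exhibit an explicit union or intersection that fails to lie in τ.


τ IS a topology on X.

Axiom (T1): ∅ ∈ τ? Yes; X ∈ τ? Yes.
Axiom (T2/T3): check pairwise unions and intersections of members of τ.
All pairwise intersections and unions checked — each lies in τ. Therefore τ satisfies (T1), (T2), (T3): it IS a topology on X.


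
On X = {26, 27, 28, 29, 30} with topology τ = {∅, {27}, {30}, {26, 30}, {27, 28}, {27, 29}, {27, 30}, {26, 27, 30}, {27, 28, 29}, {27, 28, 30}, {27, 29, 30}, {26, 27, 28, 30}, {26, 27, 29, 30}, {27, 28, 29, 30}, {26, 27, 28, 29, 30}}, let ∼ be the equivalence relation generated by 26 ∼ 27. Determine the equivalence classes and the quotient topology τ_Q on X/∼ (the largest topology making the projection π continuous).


X/∼ = {[26=27], [28], [29], [30]}; |τ_Q| = 6.

Equivalence classes: [26=27], [28], [29], [30].
Quotient map π: X → X/∼ sends 26 ↦ [26=27], 27 ↦ [26=27], 28 ↦ [28], 29 ↦ [29], 30 ↦ [30].
For each subset V ⊆ X/∼, compute π^{-1}(V) ⊆ X and check whether π^{-1}(V) ∈ τ. V is open in τ_Q iff π^{-1}(V) ∈ τ.
  V = {}: π^{-1}(V) = ∅ ∈ τ ✓.
  V = {[26=27]}: π^{-1}(V) = {26, 27} ∉ τ ✗.
  V = {[28]}: π^{-1}(V) = {28} ∉ τ ✗.
  V = {[26=27], [28]}: π^{-1}(V) = {26, 27, 28} ∉ τ ✗.
  V = {[29]}: π^{-1}(V) = {29} ∉ τ ✗.
  V = {[26=27], [29]}: π^{-1}(V) = {26, 27, 29} ∉ τ ✗.
  V = {[28], [29]}: π^{-1}(V) = {28, 29} ∉ τ ✗.
  V = {[26=27], [28], [29]}: π^{-1}(V) = {26, 27, 28, 29} ∉ τ ✗.
  V = {[30]}: π^{-1}(V) = {30} ∈ τ ✓.
  V = {[26=27], [30]}: π^{-1}(V) = {26, 27, 30} ∈ τ ✓.
  V = {[28], [30]}: π^{-1}(V) = {28, 30} ∉ τ ✗.
  V = {[26=27], [28], [30]}: π^{-1}(V) = {26, 27, 28, 30} ∈ τ ✓.
  V = {[29], [30]}: π^{-1}(V) = {29, 30} ∉ τ ✗.
  V = {[26=27], [29], [30]}: π^{-1}(V) = {26, 27, 29, 30} ∈ τ ✓.
  V = {[28], [29], [30]}: π^{-1}(V) = {28, 29, 30} ∉ τ ✗.
  V = {[26=27], [28], [29], [30]}: π^{-1}(V) = {26, 27, 28, 29, 30} ∈ τ ✓.
Open sets in the quotient: τ_Q = {{}, {[30]}, {[26=27], [30]}, {[26=27], [28], [30]}, {[26=27], [29], [30]}, {[26=27], [28], [29], [30]}} (6 elements).


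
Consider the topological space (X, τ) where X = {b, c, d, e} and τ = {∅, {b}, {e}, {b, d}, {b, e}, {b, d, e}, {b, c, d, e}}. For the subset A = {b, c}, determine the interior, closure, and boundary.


int(A) = {b}, cl(A) = {b, c, d}, ∂A = {c, d}.

Closed sets in (X, τ) are complements of opens:
  closed(X, τ) = {∅, {c}, {c, d}, {c, e}, {b, c, d}, {c, d, e}, {b, c, d, e}}.
int(A) = ⋃ {U ∈ τ : U ⊆ A}. Opens contained in A: ∅, {b}.
Taking the union of these: int(A) = {b}.
cl(A) = ⋂ {C closed : A ⊆ C}. Closed sets containing A: {b, c, d}, {b, c, d, e}.
Intersecting these: cl(A) = {b, c, d}.
∂A = cl(A) ∖ int(A) = {b, c, d} ∖ {b} = {c, d}.


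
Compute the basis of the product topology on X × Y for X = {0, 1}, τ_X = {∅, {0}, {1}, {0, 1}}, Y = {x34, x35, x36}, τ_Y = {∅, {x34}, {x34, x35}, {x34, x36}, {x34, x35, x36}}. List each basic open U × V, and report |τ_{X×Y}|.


Basis B = {∅ × ∅, {0} × {x34}, {1} × {x34}, {0} × {x34, x35}, {0} × {x34, x36}, {0, 1} × {x34}, {1} × {x34, x35}, {1} × {x34, x36}, {0} × {x34, x35, x36}, {1} × {x34, x35, x36}, {0, 1} × {x34, x35}, {0, 1} × {x34, x36}, {0, 1} × {x34, x35, x36}}; |τ_{X×Y}| = 25.

Enumerate products U × V with U ∈ τ_X, V ∈ τ_Y (deduplicated):
  ∅ × ∅ = {} (∅)
  {0} × {x34} = {(0,x34)}
  {1} × {x34} = {(1,x34)}
  {0} × {x34, x35} = {(0,x34), (0,x35)}
  {0} × {x34, x36} = {(0,x34), (0,x36)}
  {0, 1} × {x34} = {(0,x34), (1,x34)}
  {1} × {x34, x35} = {(1,x34), (1,x35)}
  {1} × {x34, x36} = {(1,x34), (1,x36)}
  {0} × {x34, x35, x36} = {(0,x34), (0,x35), (0,x36)}
  {1} × {x34, x35, x36} = {(1,x34), (1,x35), (1,x36)}
  {0, 1} × {x34, x35} = {(0,x34), (0,x35), (1,x34), (1,x35)}
  {0, 1} × {x34, x36} = {(0,x34), (0,x36), (1,x34), (1,x36)}
  {0, 1} × {x34, x35, x36} = {(0,x34), (0,x35), (0,x36), (1,x34), (1,x35), (1,x36)}
These 13 distinct sets form the basis B.
Close under arbitrary unions to get τ_{X×Y}; counting gives |τ_{X×Y}| = 25.


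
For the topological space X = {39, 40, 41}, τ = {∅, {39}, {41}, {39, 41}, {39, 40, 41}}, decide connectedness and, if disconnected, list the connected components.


(X, τ) is connected.

Find clopen sets (U ∈ τ with X ∖ U ∈ τ):
  U = ∅, X ∖ U = {39, 40, 41} — both open, so U is clopen.
  U = {39, 40, 41}, X ∖ U = ∅ — both open, so U is clopen.
Only trivial clopens (∅ and X) exist, so (X, τ) is connected.
Compute connected components by grouping points that agree on all clopens:
  component: {39, 40, 41}


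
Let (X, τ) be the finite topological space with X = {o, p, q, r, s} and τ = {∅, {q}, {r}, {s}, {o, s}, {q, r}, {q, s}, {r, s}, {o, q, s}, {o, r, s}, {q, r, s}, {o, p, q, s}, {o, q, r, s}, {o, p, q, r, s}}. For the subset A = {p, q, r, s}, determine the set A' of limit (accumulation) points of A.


A' = {o, p}

For each x ∈ X, list the open sets U ∈ τ with x ∈ U, then check whether U ∩ (A ∖ {x}) ≠ ∅ for every such U.
  x = o: opens ∋ x are {o, s}, {o, q, s}, {o, r, s}, {o, p, q, s}, {o, q, r, s}, {o, p, q, r, s}; each meets A ∖ {o}, so x IS a limit point.
  x = p: opens ∋ x are {o, p, q, s}, {o, p, q, r, s}; each meets A ∖ {p}, so x IS a limit point.
  x = q: open {q} ∋ x has {q} ∩ (A ∖ {q}) = ∅, so x is NOT a limit point.
  x = r: open {r} ∋ x has {r} ∩ (A ∖ {r}) = ∅, so x is NOT a limit point.
  x = s: open {s} ∋ x has {s} ∩ (A ∖ {s}) = ∅, so x is NOT a limit point.
Collecting: A' = {o, p}.


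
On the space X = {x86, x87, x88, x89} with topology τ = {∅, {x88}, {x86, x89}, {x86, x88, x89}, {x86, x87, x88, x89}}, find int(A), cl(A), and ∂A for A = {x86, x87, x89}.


int(A) = {x86, x89}, cl(A) = {x86, x87, x89}, ∂A = {x87}.

Closed sets in (X, τ) are complements of opens:
  closed(X, τ) = {∅, {x87}, {x87, x88}, {x86, x87, x89}, {x86, x87, x88, x89}}.
int(A) = ⋃ {U ∈ τ : U ⊆ A}. Opens contained in A: ∅, {x86, x89}.
Taking the union of these: int(A) = {x86, x89}.
cl(A) = ⋂ {C closed : A ⊆ C}. Closed sets containing A: {x86, x87, x89}, {x86, x87, x88, x89}.
Intersecting these: cl(A) = {x86, x87, x89}.
∂A = cl(A) ∖ int(A) = {x86, x87, x89} ∖ {x86, x89} = {x87}.


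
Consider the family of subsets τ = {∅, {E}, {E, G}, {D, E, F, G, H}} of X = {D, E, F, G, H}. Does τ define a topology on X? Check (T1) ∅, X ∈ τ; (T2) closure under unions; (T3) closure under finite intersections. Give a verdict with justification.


τ IS a topology on X.

Axiom (T1): ∅ ∈ τ? Yes; X ∈ τ? Yes.
Axiom (T2/T3): check pairwise unions and intersections of members of τ.
All pairwise intersections and unions checked — each lies in τ. Therefore τ satisfies (T1), (T2), (T3): it IS a topology on X.


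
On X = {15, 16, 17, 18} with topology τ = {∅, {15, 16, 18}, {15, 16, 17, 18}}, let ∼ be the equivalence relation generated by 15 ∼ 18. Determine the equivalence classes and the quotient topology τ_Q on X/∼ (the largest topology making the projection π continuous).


X/∼ = {[15=18], [16], [17]}; |τ_Q| = 3.

Equivalence classes: [15=18], [16], [17].
Quotient map π: X → X/∼ sends 15 ↦ [15=18], 16 ↦ [16], 17 ↦ [17], 18 ↦ [15=18].
For each subset V ⊆ X/∼, compute π^{-1}(V) ⊆ X and check whether π^{-1}(V) ∈ τ. V is open in τ_Q iff π^{-1}(V) ∈ τ.
  V = {}: π^{-1}(V) = ∅ ∈ τ ✓.
  V = {[15=18]}: π^{-1}(V) = {15, 18} ∉ τ ✗.
  V = {[16]}: π^{-1}(V) = {16} ∉ τ ✗.
  V = {[15=18], [16]}: π^{-1}(V) = {15, 16, 18} ∈ τ ✓.
  V = {[17]}: π^{-1}(V) = {17} ∉ τ ✗.
  V = {[15=18], [17]}: π^{-1}(V) = {15, 17, 18} ∉ τ ✗.
  V = {[16], [17]}: π^{-1}(V) = {16, 17} ∉ τ ✗.
  V = {[15=18], [16], [17]}: π^{-1}(V) = {15, 16, 17, 18} ∈ τ ✓.
Open sets in the quotient: τ_Q = {{}, {[15=18], [16]}, {[15=18], [16], [17]}} (3 elements).


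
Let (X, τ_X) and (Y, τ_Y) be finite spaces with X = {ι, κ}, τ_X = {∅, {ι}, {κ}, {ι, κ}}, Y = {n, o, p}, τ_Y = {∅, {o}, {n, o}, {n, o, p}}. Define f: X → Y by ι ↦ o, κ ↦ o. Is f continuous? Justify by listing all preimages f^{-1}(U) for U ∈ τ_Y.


f IS continuous.

Compute f^{-1}(U) for each U ∈ τ_Y:
  U = ∅: f^{-1}(U) = ∅ ∈ τ_X ✓.
  U = {o}: f^{-1}(U) = {ι, κ} ∈ τ_X ✓.
  U = {n, o}: f^{-1}(U) = {ι, κ} ∈ τ_X ✓.
  U = {n, o, p}: f^{-1}(U) = {ι, κ} ∈ τ_X ✓.
Every preimage lies in τ_X, so f IS continuous.


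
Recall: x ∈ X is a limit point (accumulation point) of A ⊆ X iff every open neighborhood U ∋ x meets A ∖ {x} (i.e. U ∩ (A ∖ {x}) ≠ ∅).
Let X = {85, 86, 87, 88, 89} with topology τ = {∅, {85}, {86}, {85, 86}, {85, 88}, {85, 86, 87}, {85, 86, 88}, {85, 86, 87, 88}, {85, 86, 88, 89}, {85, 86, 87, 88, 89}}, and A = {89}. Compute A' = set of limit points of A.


A' = ∅

For each x ∈ X, list the open sets U ∈ τ with x ∈ U, then check whether U ∩ (A ∖ {x}) ≠ ∅ for every such U.
  x = 85: open {85} ∋ x has {85} ∩ (A ∖ {85}) = ∅, so x is NOT a limit point.
  x = 86: open {86} ∋ x has {86} ∩ (A ∖ {86}) = ∅, so x is NOT a limit point.
  x = 87: open {85, 86, 87} ∋ x has {85, 86, 87} ∩ (A ∖ {87}) = ∅, so x is NOT a limit point.
  x = 88: open {85, 88} ∋ x has {85, 88} ∩ (A ∖ {88}) = ∅, so x is NOT a limit point.
  x = 89: open {85, 86, 88, 89} ∋ x has {85, 86, 88, 89} ∩ (A ∖ {89}) = ∅, so x is NOT a limit point.
Collecting: A' = ∅.


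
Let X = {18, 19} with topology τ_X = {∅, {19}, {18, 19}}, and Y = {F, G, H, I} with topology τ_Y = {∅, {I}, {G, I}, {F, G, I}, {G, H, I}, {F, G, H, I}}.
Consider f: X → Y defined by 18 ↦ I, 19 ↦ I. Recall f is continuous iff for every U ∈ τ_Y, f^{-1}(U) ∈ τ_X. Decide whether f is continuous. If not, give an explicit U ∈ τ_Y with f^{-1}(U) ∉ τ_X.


f IS continuous.

Compute f^{-1}(U) for each U ∈ τ_Y:
  U = ∅: f^{-1}(U) = ∅ ∈ τ_X ✓.
  U = {I}: f^{-1}(U) = {18, 19} ∈ τ_X ✓.
  U = {G, I}: f^{-1}(U) = {18, 19} ∈ τ_X ✓.
  U = {F, G, I}: f^{-1}(U) = {18, 19} ∈ τ_X ✓.
  U = {G, H, I}: f^{-1}(U) = {18, 19} ∈ τ_X ✓.
  U = {F, G, H, I}: f^{-1}(U) = {18, 19} ∈ τ_X ✓.
Every preimage lies in τ_X, so f IS continuous.


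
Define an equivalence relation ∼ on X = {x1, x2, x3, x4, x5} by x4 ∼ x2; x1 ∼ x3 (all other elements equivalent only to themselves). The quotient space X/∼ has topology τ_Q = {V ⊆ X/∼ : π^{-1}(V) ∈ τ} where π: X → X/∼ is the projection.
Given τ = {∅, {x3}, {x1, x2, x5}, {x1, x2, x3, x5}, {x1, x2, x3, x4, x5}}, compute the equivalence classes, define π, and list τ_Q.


X/∼ = {[x1=x3], [x2=x4], [x5]}; |τ_Q| = 2.

Equivalence classes: [x1=x3], [x2=x4], [x5].
Quotient map π: X → X/∼ sends x1 ↦ [x1=x3], x2 ↦ [x2=x4], x3 ↦ [x1=x3], x4 ↦ [x2=x4], x5 ↦ [x5].
For each subset V ⊆ X/∼, compute π^{-1}(V) ⊆ X and check whether π^{-1}(V) ∈ τ. V is open in τ_Q iff π^{-1}(V) ∈ τ.
  V = {}: π^{-1}(V) = ∅ ∈ τ ✓.
  V = {[x1=x3]}: π^{-1}(V) = {x1, x3} ∉ τ ✗.
  V = {[x2=x4]}: π^{-1}(V) = {x2, x4} ∉ τ ✗.
  V = {[x1=x3], [x2=x4]}: π^{-1}(V) = {x1, x2, x3, x4} ∉ τ ✗.
  V = {[x5]}: π^{-1}(V) = {x5} ∉ τ ✗.
  V = {[x1=x3], [x5]}: π^{-1}(V) = {x1, x3, x5} ∉ τ ✗.
  V = {[x2=x4], [x5]}: π^{-1}(V) = {x2, x4, x5} ∉ τ ✗.
  V = {[x1=x3], [x2=x4], [x5]}: π^{-1}(V) = {x1, x2, x3, x4, x5} ∈ τ ✓.
Open sets in the quotient: τ_Q = {{}, {[x1=x3], [x2=x4], [x5]}} (2 elements).


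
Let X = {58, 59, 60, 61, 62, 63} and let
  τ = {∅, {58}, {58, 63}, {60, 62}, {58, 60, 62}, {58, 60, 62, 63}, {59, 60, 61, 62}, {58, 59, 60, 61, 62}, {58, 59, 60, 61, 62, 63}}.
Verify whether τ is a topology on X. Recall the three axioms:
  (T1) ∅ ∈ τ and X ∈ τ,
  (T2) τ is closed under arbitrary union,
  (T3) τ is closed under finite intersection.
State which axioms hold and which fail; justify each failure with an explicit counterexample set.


τ IS a topology on X.

Axiom (T1): ∅ ∈ τ? Yes; X ∈ τ? Yes.
Axiom (T2/T3): check pairwise unions and intersections of members of τ.
All pairwise intersections and unions checked — each lies in τ. Therefore τ satisfies (T1), (T2), (T3): it IS a topology on X.


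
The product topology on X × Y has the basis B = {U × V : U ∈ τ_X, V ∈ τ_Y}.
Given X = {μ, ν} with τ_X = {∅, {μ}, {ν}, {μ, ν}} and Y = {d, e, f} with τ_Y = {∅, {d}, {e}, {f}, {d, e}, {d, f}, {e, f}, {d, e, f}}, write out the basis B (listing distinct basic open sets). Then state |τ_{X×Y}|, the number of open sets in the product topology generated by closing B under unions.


Basis B = {∅ × ∅, {μ} × {d}, {μ} × {e}, {μ} × {f}, {ν} × {d}, {ν} × {e}, {ν} × {f}, {μ} × {d, e}, {μ} × {d, f}, {μ, ν} × {d}, {μ} × {e, f}, {μ, ν} × {e}, {μ, ν} × {f}, {ν} × {d, e}, {ν} × {d, f}, {ν} × {e, f}, {μ} × {d, e, f}, {ν} × {d, e, f}, {μ, ν} × {d, e}, {μ, ν} × {d, f}, {μ, ν} × {e, f}, {μ, ν} × {d, e, f}}; |τ_{X×Y}| = 64.

Enumerate products U × V with U ∈ τ_X, V ∈ τ_Y (deduplicated):
  ∅ × ∅ = {} (∅)
  {μ} × {d} = {(μ,d)}
  {μ} × {e} = {(μ,e)}
  {μ} × {f} = {(μ,f)}
  {ν} × {d} = {(ν,d)}
  {ν} × {e} = {(ν,e)}
  {ν} × {f} = {(ν,f)}
  {μ} × {d, e} = {(μ,d), (μ,e)}
  {μ} × {d, f} = {(μ,d), (μ,f)}
  {μ, ν} × {d} = {(μ,d), (ν,d)}
  {μ} × {e, f} = {(μ,e), (μ,f)}
  {μ, ν} × {e} = {(μ,e), (ν,e)}
  {μ, ν} × {f} = {(μ,f), (ν,f)}
  {ν} × {d, e} = {(ν,d), (ν,e)}
  {ν} × {d, f} = {(ν,d), (ν,f)}
  {ν} × {e, f} = {(ν,e), (ν,f)}
  {μ} × {d, e, f} = {(μ,d), (μ,e), (μ,f)}
  {ν} × {d, e, f} = {(ν,d), (ν,e), (ν,f)}
  {μ, ν} × {d, e} = {(μ,d), (μ,e), (ν,d), (ν,e)}
  {μ, ν} × {d, f} = {(μ,d), (μ,f), (ν,d), (ν,f)}
  {μ, ν} × {e, f} = {(μ,e), (μ,f), (ν,e), (ν,f)}
  {μ, ν} × {d, e, f} = {(μ,d), (μ,e), (μ,f), (ν,d), (ν,e), (ν,f)}
These 22 distinct sets form the basis B.
Close under arbitrary unions to get τ_{X×Y}; counting gives |τ_{X×Y}| = 64.


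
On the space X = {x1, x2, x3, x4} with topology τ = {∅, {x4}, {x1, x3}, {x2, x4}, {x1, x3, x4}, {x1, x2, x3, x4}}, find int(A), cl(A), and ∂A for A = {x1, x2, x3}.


int(A) = {x1, x3}, cl(A) = {x1, x2, x3}, ∂A = {x2}.

Closed sets in (X, τ) are complements of opens:
  closed(X, τ) = {∅, {x2}, {x1, x3}, {x2, x4}, {x1, x2, x3}, {x1, x2, x3, x4}}.
int(A) = ⋃ {U ∈ τ : U ⊆ A}. Opens contained in A: ∅, {x1, x3}.
Taking the union of these: int(A) = {x1, x3}.
cl(A) = ⋂ {C closed : A ⊆ C}. Closed sets containing A: {x1, x2, x3}, {x1, x2, x3, x4}.
Intersecting these: cl(A) = {x1, x2, x3}.
∂A = cl(A) ∖ int(A) = {x1, x2, x3} ∖ {x1, x3} = {x2}.


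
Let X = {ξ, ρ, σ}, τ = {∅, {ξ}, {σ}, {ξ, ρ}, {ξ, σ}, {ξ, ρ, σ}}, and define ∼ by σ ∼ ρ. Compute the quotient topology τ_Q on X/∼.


X/∼ = {[ξ], [ρ=σ]}; |τ_Q| = 3.

Equivalence classes: [ξ], [ρ=σ].
Quotient map π: X → X/∼ sends ξ ↦ [ξ], ρ ↦ [ρ=σ], σ ↦ [ρ=σ].
For each subset V ⊆ X/∼, compute π^{-1}(V) ⊆ X and check whether π^{-1}(V) ∈ τ. V is open in τ_Q iff π^{-1}(V) ∈ τ.
  V = {}: π^{-1}(V) = ∅ ∈ τ ✓.
  V = {[ξ]}: π^{-1}(V) = {ξ} ∈ τ ✓.
  V = {[ρ=σ]}: π^{-1}(V) = {ρ, σ} ∉ τ ✗.
  V = {[ξ], [ρ=σ]}: π^{-1}(V) = {ξ, ρ, σ} ∈ τ ✓.
Open sets in the quotient: τ_Q = {{}, {[ξ]}, {[ξ], [ρ=σ]}} (3 elements).


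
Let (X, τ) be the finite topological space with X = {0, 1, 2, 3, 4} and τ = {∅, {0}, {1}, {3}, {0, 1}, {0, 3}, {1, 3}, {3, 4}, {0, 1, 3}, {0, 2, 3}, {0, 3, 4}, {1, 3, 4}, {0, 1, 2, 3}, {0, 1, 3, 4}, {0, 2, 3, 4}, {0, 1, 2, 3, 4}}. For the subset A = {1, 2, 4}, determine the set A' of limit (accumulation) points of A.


A' = ∅

For each x ∈ X, list the open sets U ∈ τ with x ∈ U, then check whether U ∩ (A ∖ {x}) ≠ ∅ for every such U.
  x = 0: open {0} ∋ x has {0} ∩ (A ∖ {0}) = ∅, so x is NOT a limit point.
  x = 1: open {1} ∋ x has {1} ∩ (A ∖ {1}) = ∅, so x is NOT a limit point.
  x = 2: open {0, 2, 3} ∋ x has {0, 2, 3} ∩ (A ∖ {2}) = ∅, so x is NOT a limit point.
  x = 3: open {3} ∋ x has {3} ∩ (A ∖ {3}) = ∅, so x is NOT a limit point.
  x = 4: open {3, 4} ∋ x has {3, 4} ∩ (A ∖ {4}) = ∅, so x is NOT a limit point.
Collecting: A' = ∅.


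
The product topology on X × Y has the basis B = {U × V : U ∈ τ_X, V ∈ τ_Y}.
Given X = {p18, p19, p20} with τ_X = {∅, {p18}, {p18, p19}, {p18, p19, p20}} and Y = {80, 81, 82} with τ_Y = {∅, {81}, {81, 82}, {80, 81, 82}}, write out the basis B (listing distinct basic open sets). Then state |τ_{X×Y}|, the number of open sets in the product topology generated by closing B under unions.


Basis B = {∅ × ∅, {p18} × {81}, {p18} × {81, 82}, {p18, p19} × {81}, {p18} × {80, 81, 82}, {p18, p19, p20} × {81}, {p18, p19} × {81, 82}, {p18, p19} × {80, 81, 82}, {p18, p19, p20} × {81, 82}, {p18, p19, p20} × {80, 81, 82}}; |τ_{X×Y}| = 20.

Enumerate products U × V with U ∈ τ_X, V ∈ τ_Y (deduplicated):
  ∅ × ∅ = {} (∅)
  {p18} × {81} = {(p18,81)}
  {p18} × {81, 82} = {(p18,81), (p18,82)}
  {p18, p19} × {81} = {(p18,81), (p19,81)}
  {p18} × {80, 81, 82} = {(p18,80), (p18,81), (p18,82)}
  {p18, p19, p20} × {81} = {(p18,81), (p19,81), (p20,81)}
  {p18, p19} × {81, 82} = {(p18,81), (p18,82), (p19,81), (p19,82)}
  {p18, p19} × {80, 81, 82} = {(p18,80), (p18,81), (p18,82), (p19,80), (p19,81), (p19,82)}
  {p18, p19, p20} × {81, 82} = {(p18,81), (p18,82), (p19,81), (p19,82), (p20,81), (p20,82)}
  {p18, p19, p20} × {80, 81, 82} = {(p18,80), (p18,81), (p18,82), (p19,80), (p19,81), (p19,82), (p20,80), (p20,81), (p20,82)}
These 10 distinct sets form the basis B.
Close under arbitrary unions to get τ_{X×Y}; counting gives |τ_{X×Y}| = 20.


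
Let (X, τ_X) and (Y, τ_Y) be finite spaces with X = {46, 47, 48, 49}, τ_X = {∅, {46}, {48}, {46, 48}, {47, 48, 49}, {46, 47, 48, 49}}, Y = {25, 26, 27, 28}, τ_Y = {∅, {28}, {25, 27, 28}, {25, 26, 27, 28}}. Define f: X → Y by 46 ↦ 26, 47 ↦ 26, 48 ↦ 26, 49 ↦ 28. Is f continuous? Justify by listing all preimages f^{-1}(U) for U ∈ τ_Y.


f is NOT continuous.

Compute f^{-1}(U) for each U ∈ τ_Y:
  U = ∅: f^{-1}(U) = ∅ ∈ τ_X ✓.
  U = {28}: f^{-1}(U) = {49} ∉ τ_X ✗.
  U = {25, 27, 28}: f^{-1}(U) = {49} ∉ τ_X ✗.
  U = {25, 26, 27, 28}: f^{-1}(U) = {46, 47, 48, 49} ∈ τ_X ✓.
Found U = {28} with f^{-1}(U) = {49} not in τ_X. Therefore f is NOT continuous.


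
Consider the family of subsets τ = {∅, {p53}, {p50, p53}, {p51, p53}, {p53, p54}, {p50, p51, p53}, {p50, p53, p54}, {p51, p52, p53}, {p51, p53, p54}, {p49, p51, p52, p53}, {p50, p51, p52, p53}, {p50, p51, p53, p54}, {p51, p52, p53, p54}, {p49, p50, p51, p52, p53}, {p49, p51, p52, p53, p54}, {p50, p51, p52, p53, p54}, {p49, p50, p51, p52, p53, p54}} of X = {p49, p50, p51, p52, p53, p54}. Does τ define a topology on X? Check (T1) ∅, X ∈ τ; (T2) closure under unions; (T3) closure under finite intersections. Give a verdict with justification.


τ IS a topology on X.

Axiom (T1): ∅ ∈ τ? Yes; X ∈ τ? Yes.
Axiom (T2/T3): check pairwise unions and intersections of members of τ.
All pairwise intersections and unions checked — each lies in τ. Therefore τ satisfies (T1), (T2), (T3): it IS a topology on X.


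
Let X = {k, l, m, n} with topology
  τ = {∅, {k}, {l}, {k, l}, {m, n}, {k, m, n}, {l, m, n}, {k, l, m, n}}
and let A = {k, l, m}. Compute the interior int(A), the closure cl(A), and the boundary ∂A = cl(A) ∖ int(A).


int(A) = {k, l}, cl(A) = {k, l, m, n}, ∂A = {m, n}.

Closed sets in (X, τ) are complements of opens:
  closed(X, τ) = {∅, {k}, {l}, {k, l}, {m, n}, {k, m, n}, {l, m, n}, {k, l, m, n}}.
int(A) = ⋃ {U ∈ τ : U ⊆ A}. Opens contained in A: ∅, {k}, {l}, {k, l}.
Taking the union of these: int(A) = {k, l}.
cl(A) = ⋂ {C closed : A ⊆ C}. Closed sets containing A: {k, l, m, n}.
Intersecting these: cl(A) = {k, l, m, n}.
∂A = cl(A) ∖ int(A) = {k, l, m, n} ∖ {k, l} = {m, n}.


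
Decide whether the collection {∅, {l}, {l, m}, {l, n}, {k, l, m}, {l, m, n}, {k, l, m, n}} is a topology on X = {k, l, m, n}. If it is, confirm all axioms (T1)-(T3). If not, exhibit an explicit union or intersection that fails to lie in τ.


τ IS a topology on X.

Axiom (T1): ∅ ∈ τ? Yes; X ∈ τ? Yes.
Axiom (T2/T3): check pairwise unions and intersections of members of τ.
All pairwise intersections and unions checked — each lies in τ. Therefore τ satisfies (T1), (T2), (T3): it IS a topology on X.


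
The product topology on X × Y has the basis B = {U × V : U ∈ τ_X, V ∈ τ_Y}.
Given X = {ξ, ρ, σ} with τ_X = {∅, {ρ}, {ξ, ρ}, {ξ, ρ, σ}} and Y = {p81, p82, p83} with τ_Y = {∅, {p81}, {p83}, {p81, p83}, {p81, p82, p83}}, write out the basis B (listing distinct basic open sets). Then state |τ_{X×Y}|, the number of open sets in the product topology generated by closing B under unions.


Basis B = {∅ × ∅, {ρ} × {p81}, {ρ} × {p83}, {ξ, ρ} × {p81}, {ξ, ρ} × {p83}, {ρ} × {p81, p83}, {ξ, ρ, σ} × {p81}, {ξ, ρ, σ} × {p83}, {ρ} × {p81, p82, p83}, {ξ, ρ} × {p81, p83}, {ξ, ρ} × {p81, p82, p83}, {ξ, ρ, σ} × {p81, p83}, {ξ, ρ, σ} × {p81, p82, p83}}; |τ_{X×Y}| = 30.

Enumerate products U × V with U ∈ τ_X, V ∈ τ_Y (deduplicated):
  ∅ × ∅ = {} (∅)
  {ρ} × {p81} = {(ρ,p81)}
  {ρ} × {p83} = {(ρ,p83)}
  {ξ, ρ} × {p81} = {(ξ,p81), (ρ,p81)}
  {ξ, ρ} × {p83} = {(ξ,p83), (ρ,p83)}
  {ρ} × {p81, p83} = {(ρ,p81), (ρ,p83)}
  {ξ, ρ, σ} × {p81} = {(ξ,p81), (ρ,p81), (σ,p81)}
  {ξ, ρ, σ} × {p83} = {(ξ,p83), (ρ,p83), (σ,p83)}
  {ρ} × {p81, p82, p83} = {(ρ,p81), (ρ,p82), (ρ,p83)}
  {ξ, ρ} × {p81, p83} = {(ξ,p81), (ξ,p83), (ρ,p81), (ρ,p83)}
  {ξ, ρ} × {p81, p82, p83} = {(ξ,p81), (ξ,p82), (ξ,p83), (ρ,p81), (ρ,p82), (ρ,p83)}
  {ξ, ρ, σ} × {p81, p83} = {(ξ,p81), (ξ,p83), (ρ,p81), (ρ,p83), (σ,p81), (σ,p83)}
  {ξ, ρ, σ} × {p81, p82, p83} = {(ξ,p81), (ξ,p82), (ξ,p83), (ρ,p81), (ρ,p82), (ρ,p83), (σ,p81), (σ,p82), (σ,p83)}
These 13 distinct sets form the basis B.
Close under arbitrary unions to get τ_{X×Y}; counting gives |τ_{X×Y}| = 30.


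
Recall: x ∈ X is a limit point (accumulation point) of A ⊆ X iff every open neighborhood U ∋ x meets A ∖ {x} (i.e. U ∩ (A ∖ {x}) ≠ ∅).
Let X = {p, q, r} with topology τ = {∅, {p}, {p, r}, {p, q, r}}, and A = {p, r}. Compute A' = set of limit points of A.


A' = {q, r}

For each x ∈ X, list the open sets U ∈ τ with x ∈ U, then check whether U ∩ (A ∖ {x}) ≠ ∅ for every such U.
  x = p: open {p} ∋ x has {p} ∩ (A ∖ {p}) = ∅, so x is NOT a limit point.
  x = q: opens ∋ x are {p, q, r}; each meets A ∖ {q}, so x IS a limit point.
  x = r: opens ∋ x are {p, r}, {p, q, r}; each meets A ∖ {r}, so x IS a limit point.
Collecting: A' = {q, r}.


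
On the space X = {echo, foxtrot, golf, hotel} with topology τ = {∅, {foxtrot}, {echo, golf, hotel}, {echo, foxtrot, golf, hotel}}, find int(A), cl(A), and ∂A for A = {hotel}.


int(A) = ∅, cl(A) = {echo, golf, hotel}, ∂A = {echo, golf, hotel}.

Closed sets in (X, τ) are complements of opens:
  closed(X, τ) = {∅, {foxtrot}, {echo, golf, hotel}, {echo, foxtrot, golf, hotel}}.
int(A) = ⋃ {U ∈ τ : U ⊆ A}. Opens contained in A: ∅.
Taking the union of these: int(A) = ∅.
cl(A) = ⋂ {C closed : A ⊆ C}. Closed sets containing A: {echo, golf, hotel}, {echo, foxtrot, golf, hotel}.
Intersecting these: cl(A) = {echo, golf, hotel}.
∂A = cl(A) ∖ int(A) = {echo, golf, hotel} ∖ ∅ = {echo, golf, hotel}.


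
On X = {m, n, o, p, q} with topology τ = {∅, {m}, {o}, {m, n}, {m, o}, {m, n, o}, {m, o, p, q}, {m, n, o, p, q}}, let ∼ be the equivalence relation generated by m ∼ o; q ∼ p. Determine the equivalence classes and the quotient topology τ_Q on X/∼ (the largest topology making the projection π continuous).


X/∼ = {[m=o], [n], [p=q]}; |τ_Q| = 5.

Equivalence classes: [m=o], [n], [p=q].
Quotient map π: X → X/∼ sends m ↦ [m=o], n ↦ [n], o ↦ [m=o], p ↦ [p=q], q ↦ [p=q].
For each subset V ⊆ X/∼, compute π^{-1}(V) ⊆ X and check whether π^{-1}(V) ∈ τ. V is open in τ_Q iff π^{-1}(V) ∈ τ.
  V = {}: π^{-1}(V) = ∅ ∈ τ ✓.
  V = {[m=o]}: π^{-1}(V) = {m, o} ∈ τ ✓.
  V = {[n]}: π^{-1}(V) = {n} ∉ τ ✗.
  V = {[m=o], [n]}: π^{-1}(V) = {m, n, o} ∈ τ ✓.
  V = {[p=q]}: π^{-1}(V) = {p, q} ∉ τ ✗.
  V = {[m=o], [p=q]}: π^{-1}(V) = {m, o, p, q} ∈ τ ✓.
  V = {[n], [p=q]}: π^{-1}(V) = {n, p, q} ∉ τ ✗.
  V = {[m=o], [n], [p=q]}: π^{-1}(V) = {m, n, o, p, q} ∈ τ ✓.
Open sets in the quotient: τ_Q = {{}, {[m=o]}, {[m=o], [n]}, {[m=o], [p=q]}, {[m=o], [n], [p=q]}} (5 elements).


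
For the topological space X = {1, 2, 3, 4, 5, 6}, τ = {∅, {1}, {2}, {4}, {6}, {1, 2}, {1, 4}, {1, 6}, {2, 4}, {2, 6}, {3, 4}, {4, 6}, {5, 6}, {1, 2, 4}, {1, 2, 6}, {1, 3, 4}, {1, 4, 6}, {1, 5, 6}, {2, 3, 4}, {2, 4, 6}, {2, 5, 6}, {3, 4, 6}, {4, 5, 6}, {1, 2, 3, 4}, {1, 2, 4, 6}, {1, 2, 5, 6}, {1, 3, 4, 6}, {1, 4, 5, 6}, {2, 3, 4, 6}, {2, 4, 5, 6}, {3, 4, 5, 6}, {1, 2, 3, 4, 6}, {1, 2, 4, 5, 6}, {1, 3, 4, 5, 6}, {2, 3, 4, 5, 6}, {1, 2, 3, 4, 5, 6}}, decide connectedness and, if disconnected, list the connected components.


(X, τ) is disconnected; components = [{1}, {2}, {3, 4}, {5, 6}].

Find clopen sets (U ∈ τ with X ∖ U ∈ τ):
  U = ∅, X ∖ U = {1, 2, 3, 4, 5, 6} — both open, so U is clopen.
  U = {1}, X ∖ U = {2, 3, 4, 5, 6} — both open, so U is clopen.
  U = {2}, X ∖ U = {1, 3, 4, 5, 6} — both open, so U is clopen.
  U = {1, 2}, X ∖ U = {3, 4, 5, 6} — both open, so U is clopen.
  U = {3, 4}, X ∖ U = {1, 2, 5, 6} — both open, so U is clopen.
  U = {5, 6}, X ∖ U = {1, 2, 3, 4} — both open, so U is clopen.
  U = {1, 3, 4}, X ∖ U = {2, 5, 6} — both open, so U is clopen.
  U = {1, 5, 6}, X ∖ U = {2, 3, 4} — both open, so U is clopen.
  U = {2, 3, 4}, X ∖ U = {1, 5, 6} — both open, so U is clopen.
  U = {2, 5, 6}, X ∖ U = {1, 3, 4} — both open, so U is clopen.
  U = {1, 2, 3, 4}, X ∖ U = {5, 6} — both open, so U is clopen.
  U = {1, 2, 5, 6}, X ∖ U = {3, 4} — both open, so U is clopen.
  U = {3, 4, 5, 6}, X ∖ U = {1, 2} — both open, so U is clopen.
  U = {1, 3, 4, 5, 6}, X ∖ U = {2} — both open, so U is clopen.
  U = {2, 3, 4, 5, 6}, X ∖ U = {1} — both open, so U is clopen.
  U = {1, 2, 3, 4, 5, 6}, X ∖ U = ∅ — both open, so U is clopen.
Nontrivial clopen(s) exist: e.g. {2, 3, 4}. So (X, τ) is disconnected.
Compute connected components by grouping points that agree on all clopens:
  component: {1}
  component: {2}
  component: {3, 4}
  component: {5, 6}


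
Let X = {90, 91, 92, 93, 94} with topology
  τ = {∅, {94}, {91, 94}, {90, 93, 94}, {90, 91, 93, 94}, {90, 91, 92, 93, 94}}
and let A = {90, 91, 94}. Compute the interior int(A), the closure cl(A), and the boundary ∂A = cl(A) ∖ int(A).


int(A) = {91, 94}, cl(A) = {90, 91, 92, 93, 94}, ∂A = {90, 92, 93}.

Closed sets in (X, τ) are complements of opens:
  closed(X, τ) = {∅, {92}, {91, 92}, {90, 92, 93}, {90, 91, 92, 93}, {90, 91, 92, 93, 94}}.
int(A) = ⋃ {U ∈ τ : U ⊆ A}. Opens contained in A: ∅, {94}, {91, 94}.
Taking the union of these: int(A) = {91, 94}.
cl(A) = ⋂ {C closed : A ⊆ C}. Closed sets containing A: {90, 91, 92, 93, 94}.
Intersecting these: cl(A) = {90, 91, 92, 93, 94}.
∂A = cl(A) ∖ int(A) = {90, 91, 92, 93, 94} ∖ {91, 94} = {90, 92, 93}.


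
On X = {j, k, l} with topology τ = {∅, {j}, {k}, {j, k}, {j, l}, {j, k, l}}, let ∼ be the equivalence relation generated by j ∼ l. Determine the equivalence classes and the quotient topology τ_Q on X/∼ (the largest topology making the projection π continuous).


X/∼ = {[j=l], [k]}; |τ_Q| = 4.

Equivalence classes: [j=l], [k].
Quotient map π: X → X/∼ sends j ↦ [j=l], k ↦ [k], l ↦ [j=l].
For each subset V ⊆ X/∼, compute π^{-1}(V) ⊆ X and check whether π^{-1}(V) ∈ τ. V is open in τ_Q iff π^{-1}(V) ∈ τ.
  V = {}: π^{-1}(V) = ∅ ∈ τ ✓.
  V = {[j=l]}: π^{-1}(V) = {j, l} ∈ τ ✓.
  V = {[k]}: π^{-1}(V) = {k} ∈ τ ✓.
  V = {[j=l], [k]}: π^{-1}(V) = {j, k, l} ∈ τ ✓.
Open sets in the quotient: τ_Q = {{}, {[j=l]}, {[k]}, {[j=l], [k]}} (4 elements).


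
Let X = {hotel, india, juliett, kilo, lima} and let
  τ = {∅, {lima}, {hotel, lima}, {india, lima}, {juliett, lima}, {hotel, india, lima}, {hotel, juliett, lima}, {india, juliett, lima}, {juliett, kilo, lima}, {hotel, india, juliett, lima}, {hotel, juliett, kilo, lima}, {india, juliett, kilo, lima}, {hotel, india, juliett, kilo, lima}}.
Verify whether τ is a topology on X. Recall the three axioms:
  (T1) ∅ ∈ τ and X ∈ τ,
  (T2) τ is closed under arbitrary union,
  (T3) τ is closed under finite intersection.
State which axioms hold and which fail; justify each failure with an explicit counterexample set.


τ IS a topology on X.

Axiom (T1): ∅ ∈ τ? Yes; X ∈ τ? Yes.
Axiom (T2/T3): check pairwise unions and intersections of members of τ.
All pairwise intersections and unions checked — each lies in τ. Therefore τ satisfies (T1), (T2), (T3): it IS a topology on X.


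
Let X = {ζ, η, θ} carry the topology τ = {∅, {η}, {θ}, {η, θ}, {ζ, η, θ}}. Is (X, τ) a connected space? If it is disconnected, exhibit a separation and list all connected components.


(X, τ) is connected.

Find clopen sets (U ∈ τ with X ∖ U ∈ τ):
  U = ∅, X ∖ U = {ζ, η, θ} — both open, so U is clopen.
  U = {ζ, η, θ}, X ∖ U = ∅ — both open, so U is clopen.
Only trivial clopens (∅ and X) exist, so (X, τ) is connected.
Compute connected components by grouping points that agree on all clopens:
  component: {ζ, η, θ}


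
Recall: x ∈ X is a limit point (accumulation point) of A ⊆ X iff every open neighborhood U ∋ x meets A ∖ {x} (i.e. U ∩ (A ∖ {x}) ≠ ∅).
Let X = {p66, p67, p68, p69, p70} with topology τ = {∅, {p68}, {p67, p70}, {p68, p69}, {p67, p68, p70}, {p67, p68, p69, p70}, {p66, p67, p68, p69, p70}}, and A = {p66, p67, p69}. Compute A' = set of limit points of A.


A' = {p66, p70}

For each x ∈ X, list the open sets U ∈ τ with x ∈ U, then check whether U ∩ (A ∖ {x}) ≠ ∅ for every such U.
  x = p66: opens ∋ x are {p66, p67, p68, p69, p70}; each meets A ∖ {p66}, so x IS a limit point.
  x = p67: open {p67, p70} ∋ x has {p67, p70} ∩ (A ∖ {p67}) = ∅, so x is NOT a limit point.
  x = p68: open {p68} ∋ x has {p68} ∩ (A ∖ {p68}) = ∅, so x is NOT a limit point.
  x = p69: open {p68, p69} ∋ x has {p68, p69} ∩ (A ∖ {p69}) = ∅, so x is NOT a limit point.
  x = p70: opens ∋ x are {p67, p70}, {p67, p68, p70}, {p67, p68, p69, p70}, {p66, p67, p68, p69, p70}; each meets A ∖ {p70}, so x IS a limit point.
Collecting: A' = {p66, p70}.


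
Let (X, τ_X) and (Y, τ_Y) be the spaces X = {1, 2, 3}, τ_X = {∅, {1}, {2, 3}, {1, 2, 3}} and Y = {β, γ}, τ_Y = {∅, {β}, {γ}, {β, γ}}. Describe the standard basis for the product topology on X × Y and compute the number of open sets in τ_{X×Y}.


Basis B = {∅ × ∅, {1} × {β}, {1} × {γ}, {1} × {β, γ}, {2, 3} × {β}, {2, 3} × {γ}, {1, 2, 3} × {β}, {1, 2, 3} × {γ}, {2, 3} × {β, γ}, {1, 2, 3} × {β, γ}}; |τ_{X×Y}| = 16.

Enumerate products U × V with U ∈ τ_X, V ∈ τ_Y (deduplicated):
  ∅ × ∅ = {} (∅)
  {1} × {β} = {(1,β)}
  {1} × {γ} = {(1,γ)}
  {1} × {β, γ} = {(1,β), (1,γ)}
  {2, 3} × {β} = {(2,β), (3,β)}
  {2, 3} × {γ} = {(2,γ), (3,γ)}
  {1, 2, 3} × {β} = {(1,β), (2,β), (3,β)}
  {1, 2, 3} × {γ} = {(1,γ), (2,γ), (3,γ)}
  {2, 3} × {β, γ} = {(2,β), (2,γ), (3,β), (3,γ)}
  {1, 2, 3} × {β, γ} = {(1,β), (1,γ), (2,β), (2,γ), (3,β), (3,γ)}
These 10 distinct sets form the basis B.
Close under arbitrary unions to get τ_{X×Y}; counting gives |τ_{X×Y}| = 16.


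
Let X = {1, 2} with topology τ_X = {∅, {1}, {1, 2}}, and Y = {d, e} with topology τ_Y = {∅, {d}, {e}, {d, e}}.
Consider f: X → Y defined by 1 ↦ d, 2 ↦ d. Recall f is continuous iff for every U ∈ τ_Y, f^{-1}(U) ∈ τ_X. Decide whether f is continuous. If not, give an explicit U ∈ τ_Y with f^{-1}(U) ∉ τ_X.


f IS continuous.

Compute f^{-1}(U) for each U ∈ τ_Y:
  U = ∅: f^{-1}(U) = ∅ ∈ τ_X ✓.
  U = {d}: f^{-1}(U) = {1, 2} ∈ τ_X ✓.
  U = {e}: f^{-1}(U) = ∅ ∈ τ_X ✓.
  U = {d, e}: f^{-1}(U) = {1, 2} ∈ τ_X ✓.
Every preimage lies in τ_X, so f IS continuous.


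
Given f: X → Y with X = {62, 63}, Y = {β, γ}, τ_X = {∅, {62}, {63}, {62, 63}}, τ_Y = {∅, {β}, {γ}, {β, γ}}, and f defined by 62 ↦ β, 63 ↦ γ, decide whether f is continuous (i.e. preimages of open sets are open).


f IS continuous.

Compute f^{-1}(U) for each U ∈ τ_Y:
  U = ∅: f^{-1}(U) = ∅ ∈ τ_X ✓.
  U = {β}: f^{-1}(U) = {62} ∈ τ_X ✓.
  U = {γ}: f^{-1}(U) = {63} ∈ τ_X ✓.
  U = {β, γ}: f^{-1}(U) = {62, 63} ∈ τ_X ✓.
Every preimage lies in τ_X, so f IS continuous.


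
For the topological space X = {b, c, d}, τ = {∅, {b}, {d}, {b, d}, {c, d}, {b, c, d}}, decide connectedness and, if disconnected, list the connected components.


(X, τ) is disconnected; components = [{b}, {c, d}].

Find clopen sets (U ∈ τ with X ∖ U ∈ τ):
  U = ∅, X ∖ U = {b, c, d} — both open, so U is clopen.
  U = {b}, X ∖ U = {c, d} — both open, so U is clopen.
  U = {c, d}, X ∖ U = {b} — both open, so U is clopen.
  U = {b, c, d}, X ∖ U = ∅ — both open, so U is clopen.
Nontrivial clopen(s) exist: e.g. {c, d}. So (X, τ) is disconnected.
Compute connected components by grouping points that agree on all clopens:
  component: {b}
  component: {c, d}


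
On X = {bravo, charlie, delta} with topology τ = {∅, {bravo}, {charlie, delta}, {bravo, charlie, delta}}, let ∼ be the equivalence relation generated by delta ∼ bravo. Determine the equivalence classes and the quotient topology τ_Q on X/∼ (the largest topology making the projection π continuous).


X/∼ = {[bravo=delta], [charlie]}; |τ_Q| = 2.

Equivalence classes: [bravo=delta], [charlie].
Quotient map π: X → X/∼ sends bravo ↦ [bravo=delta], charlie ↦ [charlie], delta ↦ [bravo=delta].
For each subset V ⊆ X/∼, compute π^{-1}(V) ⊆ X and check whether π^{-1}(V) ∈ τ. V is open in τ_Q iff π^{-1}(V) ∈ τ.
  V = {}: π^{-1}(V) = ∅ ∈ τ ✓.
  V = {[bravo=delta]}: π^{-1}(V) = {bravo, delta} ∉ τ ✗.
  V = {[charlie]}: π^{-1}(V) = {charlie} ∉ τ ✗.
  V = {[bravo=delta], [charlie]}: π^{-1}(V) = {bravo, charlie, delta} ∈ τ ✓.
Open sets in the quotient: τ_Q = {{}, {[bravo=delta], [charlie]}} (2 elements).


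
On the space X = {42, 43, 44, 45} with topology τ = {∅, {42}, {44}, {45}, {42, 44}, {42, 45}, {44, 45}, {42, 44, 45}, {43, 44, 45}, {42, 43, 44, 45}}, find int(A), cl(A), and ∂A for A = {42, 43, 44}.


int(A) = {42, 44}, cl(A) = {42, 43, 44}, ∂A = {43}.

Closed sets in (X, τ) are complements of opens:
  closed(X, τ) = {∅, {42}, {43}, {42, 43}, {43, 44}, {43, 45}, {42, 43, 44}, {42, 43, 45}, {43, 44, 45}, {42, 43, 44, 45}}.
int(A) = ⋃ {U ∈ τ : U ⊆ A}. Opens contained in A: ∅, {42}, {44}, {42, 44}.
Taking the union of these: int(A) = {42, 44}.
cl(A) = ⋂ {C closed : A ⊆ C}. Closed sets containing A: {42, 43, 44}, {42, 43, 44, 45}.
Intersecting these: cl(A) = {42, 43, 44}.
∂A = cl(A) ∖ int(A) = {42, 43, 44} ∖ {42, 44} = {43}.


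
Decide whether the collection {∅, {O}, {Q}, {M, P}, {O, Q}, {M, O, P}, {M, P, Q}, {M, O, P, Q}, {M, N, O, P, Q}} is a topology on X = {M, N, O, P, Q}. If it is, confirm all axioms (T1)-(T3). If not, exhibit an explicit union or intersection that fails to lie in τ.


τ IS a topology on X.

Axiom (T1): ∅ ∈ τ? Yes; X ∈ τ? Yes.
Axiom (T2/T3): check pairwise unions and intersections of members of τ.
All pairwise intersections and unions checked — each lies in τ. Therefore τ satisfies (T1), (T2), (T3): it IS a topology on X.


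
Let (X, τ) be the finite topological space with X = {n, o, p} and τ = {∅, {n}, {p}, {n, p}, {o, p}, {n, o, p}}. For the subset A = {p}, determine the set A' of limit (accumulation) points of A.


A' = {o}

For each x ∈ X, list the open sets U ∈ τ with x ∈ U, then check whether U ∩ (A ∖ {x}) ≠ ∅ for every such U.
  x = n: open {n} ∋ x has {n} ∩ (A ∖ {n}) = ∅, so x is NOT a limit point.
  x = o: opens ∋ x are {o, p}, {n, o, p}; each meets A ∖ {o}, so x IS a limit point.
  x = p: open {p} ∋ x has {p} ∩ (A ∖ {p}) = ∅, so x is NOT a limit point.
Collecting: A' = {o}.


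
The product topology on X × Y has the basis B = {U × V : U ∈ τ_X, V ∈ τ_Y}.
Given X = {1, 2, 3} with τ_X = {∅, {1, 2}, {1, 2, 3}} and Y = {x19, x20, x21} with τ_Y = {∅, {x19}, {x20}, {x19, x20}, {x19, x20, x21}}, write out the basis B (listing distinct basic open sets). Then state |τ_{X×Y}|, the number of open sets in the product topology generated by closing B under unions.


Basis B = {∅ × ∅, {1, 2} × {x19}, {1, 2} × {x20}, {1, 2, 3} × {x19}, {1, 2, 3} × {x20}, {1, 2} × {x19, x20}, {1, 2} × {x19, x20, x21}, {1, 2, 3} × {x19, x20}, {1, 2, 3} × {x19, x20, x21}}; |τ_{X×Y}| = 14.

Enumerate products U × V with U ∈ τ_X, V ∈ τ_Y (deduplicated):
  ∅ × ∅ = {} (∅)
  {1, 2} × {x19} = {(1,x19), (2,x19)}
  {1, 2} × {x20} = {(1,x20), (2,x20)}
  {1, 2, 3} × {x19} = {(1,x19), (2,x19), (3,x19)}
  {1, 2, 3} × {x20} = {(1,x20), (2,x20), (3,x20)}
  {1, 2} × {x19, x20} = {(1,x19), (1,x20), (2,x19), (2,x20)}
  {1, 2} × {x19, x20, x21} = {(1,x19), (1,x20), (1,x21), (2,x19), (2,x20), (2,x21)}
  {1, 2, 3} × {x19, x20} = {(1,x19), (1,x20), (2,x19), (2,x20), (3,x19), (3,x20)}
  {1, 2, 3} × {x19, x20, x21} = {(1,x19), (1,x20), (1,x21), (2,x19), (2,x20), (2,x21), (3,x19), (3,x20), (3,x21)}
These 9 distinct sets form the basis B.
Close under arbitrary unions to get τ_{X×Y}; counting gives |τ_{X×Y}| = 14.
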